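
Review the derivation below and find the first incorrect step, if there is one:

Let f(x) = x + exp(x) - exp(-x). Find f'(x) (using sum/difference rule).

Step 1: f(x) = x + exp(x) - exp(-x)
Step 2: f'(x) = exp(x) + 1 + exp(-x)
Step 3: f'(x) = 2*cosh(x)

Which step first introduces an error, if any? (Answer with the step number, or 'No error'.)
Step 3

Step 3 is incorrect due to a dropped term.
The step shows: 2*cosh(x)
The correct value should be: 2*cosh(x) + 1

Explanation: A term was dropped: the term 1 was incorrectly omitted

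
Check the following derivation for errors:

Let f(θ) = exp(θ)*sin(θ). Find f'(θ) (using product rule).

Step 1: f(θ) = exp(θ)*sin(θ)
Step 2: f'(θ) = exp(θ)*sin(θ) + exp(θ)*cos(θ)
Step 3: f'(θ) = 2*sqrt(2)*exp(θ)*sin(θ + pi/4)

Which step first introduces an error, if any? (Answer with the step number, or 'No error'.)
Step 3

Step 3 is incorrect due to a wrong exponent.
The step shows: 2*sqrt(2)*exp(θ)*sin(θ + pi/4)
The correct value should be: sqrt(2)*exp(θ)*sin(θ + pi/4)

Explanation: The exponent 1/2 on 2 was incorrectly written as 3/2: the term sqrt(2)*exp(θ)*sin(θ + pi/4) was incorrectly written as 2*sqrt(2)*exp(θ)*sin(θ + pi/4)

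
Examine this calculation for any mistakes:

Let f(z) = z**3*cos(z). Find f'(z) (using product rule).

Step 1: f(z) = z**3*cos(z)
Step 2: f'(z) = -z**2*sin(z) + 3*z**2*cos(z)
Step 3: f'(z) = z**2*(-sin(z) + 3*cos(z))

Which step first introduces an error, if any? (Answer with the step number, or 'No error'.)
Step 2

Step 2 is incorrect due to a wrong exponent.
The step shows: -z**2*sin(z) + 3*z**2*cos(z)
The correct value should be: -z**3*sin(z) + 3*z**2*cos(z)

Explanation: The exponent 3 on z was incorrectly written as 2: the term -z**3*sin(z) was incorrectly written as -z**2*sin(z)
The later steps are derived from this incorrect expression, so the error originates in Step 2.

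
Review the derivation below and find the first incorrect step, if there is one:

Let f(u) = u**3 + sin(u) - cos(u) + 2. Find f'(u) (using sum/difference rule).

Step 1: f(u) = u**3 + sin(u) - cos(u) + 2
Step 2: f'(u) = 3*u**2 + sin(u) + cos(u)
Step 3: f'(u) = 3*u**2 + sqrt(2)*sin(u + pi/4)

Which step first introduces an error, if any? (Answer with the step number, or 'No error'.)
No error

All steps in this derivation are correct.
The final answer f'(u) = 3*u**2 + sqrt(2)*sin(u + pi/4) is valid.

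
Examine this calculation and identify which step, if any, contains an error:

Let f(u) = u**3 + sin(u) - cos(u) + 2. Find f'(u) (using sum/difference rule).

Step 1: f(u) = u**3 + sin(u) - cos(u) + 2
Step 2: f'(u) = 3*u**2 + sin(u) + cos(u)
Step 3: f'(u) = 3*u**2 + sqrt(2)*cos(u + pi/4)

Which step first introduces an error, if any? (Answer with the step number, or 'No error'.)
Step 3

Step 3 is incorrect due to a wrong trig function.
The step shows: 3*u**2 + sqrt(2)*cos(u + pi/4)
The correct value should be: 3*u**2 + sqrt(2)*sin(u + pi/4)

Explanation: sin(u + pi/4) was incorrectly written as cos(u + pi/4): the term sqrt(2)*sin(u + pi/4) was incorrectly written as sqrt(2)*cos(u + pi/4)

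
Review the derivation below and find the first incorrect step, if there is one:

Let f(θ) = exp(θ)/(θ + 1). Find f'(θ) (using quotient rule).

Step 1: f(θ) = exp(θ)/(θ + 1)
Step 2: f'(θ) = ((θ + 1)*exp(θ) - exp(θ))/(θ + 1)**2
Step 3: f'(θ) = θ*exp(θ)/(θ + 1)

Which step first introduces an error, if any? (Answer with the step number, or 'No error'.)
Step 3

Step 3 is incorrect due to a wrong exponent.
The step shows: θ*exp(θ)/(θ + 1)
The correct value should be: θ*exp(θ)/(θ + 1)**2

Explanation: The exponent -2 on θ + 1 was incorrectly written as -1: the term θ*exp(θ)/(θ + 1)**2 was incorrectly written as θ*exp(θ)/(θ + 1)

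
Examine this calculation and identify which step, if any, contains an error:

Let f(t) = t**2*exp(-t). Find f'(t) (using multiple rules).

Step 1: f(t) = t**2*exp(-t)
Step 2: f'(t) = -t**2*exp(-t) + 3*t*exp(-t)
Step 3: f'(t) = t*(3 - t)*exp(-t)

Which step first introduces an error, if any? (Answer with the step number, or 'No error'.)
Step 2

Step 2 is incorrect due to a wrong coefficient.
The step shows: -t**2*exp(-t) + 3*t*exp(-t)
The correct value should be: -t**2*exp(-t) + 2*t*exp(-t)

Explanation: The coefficient 2 was incorrectly written as 3: the term 2*t*exp(-t) was incorrectly written as 3*t*exp(-t)
The later steps are derived from this incorrect expression, so the error originates in Step 2.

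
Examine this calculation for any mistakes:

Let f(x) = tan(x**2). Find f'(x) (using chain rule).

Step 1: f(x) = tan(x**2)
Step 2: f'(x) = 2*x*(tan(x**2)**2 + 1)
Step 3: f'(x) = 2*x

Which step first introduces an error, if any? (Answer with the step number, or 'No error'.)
Step 3

Step 3 is incorrect due to a dropped term.
The step shows: 2*x
The correct value should be: 2*x*tan(x**2)**2 + 2*x

Explanation: A term was dropped: the term 2*x*tan(x**2)**2 was incorrectly omitted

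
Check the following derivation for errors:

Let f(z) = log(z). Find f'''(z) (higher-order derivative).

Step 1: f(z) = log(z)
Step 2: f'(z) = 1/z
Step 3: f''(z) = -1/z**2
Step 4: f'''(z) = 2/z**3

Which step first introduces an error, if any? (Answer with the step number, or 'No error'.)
No error

All steps in this derivation are correct.
The final answer f'''(z) = 2/z**3 is valid.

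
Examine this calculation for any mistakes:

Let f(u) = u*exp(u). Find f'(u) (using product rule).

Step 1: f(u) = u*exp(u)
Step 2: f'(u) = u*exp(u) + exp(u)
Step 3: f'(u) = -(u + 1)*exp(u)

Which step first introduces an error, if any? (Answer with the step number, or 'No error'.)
Step 3

Step 3 is incorrect due to a sign flip.
The step shows: -(u + 1)*exp(u)
The correct value should be: (u + 1)*exp(u)

Explanation: The sign of the whole expression was flipped: the term (u + 1)*exp(u) was incorrectly written as -(u + 1)*exp(u)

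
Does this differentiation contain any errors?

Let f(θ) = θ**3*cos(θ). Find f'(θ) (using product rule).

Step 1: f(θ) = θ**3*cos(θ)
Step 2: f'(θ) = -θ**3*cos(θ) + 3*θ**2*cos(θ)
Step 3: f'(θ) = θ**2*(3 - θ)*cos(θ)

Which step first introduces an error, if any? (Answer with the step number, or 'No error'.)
Step 2

Step 2 is incorrect due to a wrong trig function.
The step shows: -θ**3*cos(θ) + 3*θ**2*cos(θ)
The correct value should be: -θ**3*sin(θ) + 3*θ**2*cos(θ)

Explanation: sin(θ) was incorrectly written as cos(θ): the term -θ**3*sin(θ) was incorrectly written as -θ**3*cos(θ)
The later steps are derived from this incorrect expression, so the error originates in Step 2.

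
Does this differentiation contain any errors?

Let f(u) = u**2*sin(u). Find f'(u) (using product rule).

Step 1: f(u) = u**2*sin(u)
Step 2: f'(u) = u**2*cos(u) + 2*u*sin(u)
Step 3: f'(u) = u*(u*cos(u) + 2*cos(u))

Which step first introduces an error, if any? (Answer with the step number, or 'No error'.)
Step 3

Step 3 is incorrect due to a wrong trig function.
The step shows: u*(u*cos(u) + 2*cos(u))
The correct value should be: u*(u*cos(u) + 2*sin(u))

Explanation: sin(u) was incorrectly written as cos(u): the term u*(u*cos(u) + 2*sin(u)) was incorrectly written as u*(u*cos(u) + 2*cos(u))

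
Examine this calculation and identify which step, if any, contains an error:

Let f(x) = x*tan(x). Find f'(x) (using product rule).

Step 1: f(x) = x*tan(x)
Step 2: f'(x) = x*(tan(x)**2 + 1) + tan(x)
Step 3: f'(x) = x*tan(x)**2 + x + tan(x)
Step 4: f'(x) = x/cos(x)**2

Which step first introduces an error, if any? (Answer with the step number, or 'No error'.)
Step 4

Step 4 is incorrect due to a dropped term.
The step shows: x/cos(x)**2
The correct value should be: x/cos(x)**2 + tan(x)

Explanation: A term was dropped: the term tan(x) was incorrectly omitted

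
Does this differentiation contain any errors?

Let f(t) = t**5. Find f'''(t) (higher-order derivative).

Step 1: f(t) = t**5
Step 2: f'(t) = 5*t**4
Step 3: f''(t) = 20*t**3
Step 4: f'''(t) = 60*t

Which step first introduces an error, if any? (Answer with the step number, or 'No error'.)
Step 4

Step 4 is incorrect due to a wrong exponent.
The step shows: 60*t
The correct value should be: 60*t**2

Explanation: The exponent 2 on t was incorrectly written as 1: the term 60*t**2 was incorrectly written as 60*t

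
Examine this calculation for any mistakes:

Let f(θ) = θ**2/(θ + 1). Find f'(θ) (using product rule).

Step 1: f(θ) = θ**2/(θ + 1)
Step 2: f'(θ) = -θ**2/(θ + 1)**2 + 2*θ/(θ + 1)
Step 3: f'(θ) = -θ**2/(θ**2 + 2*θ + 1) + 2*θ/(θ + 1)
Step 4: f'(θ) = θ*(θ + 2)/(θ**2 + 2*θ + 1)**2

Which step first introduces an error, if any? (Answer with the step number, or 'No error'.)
Step 4

Step 4 is incorrect due to a wrong exponent.
The step shows: θ*(θ + 2)/(θ**2 + 2*θ + 1)**2
The correct value should be: θ*(θ + 2)/(θ**2 + 2*θ + 1)

Explanation: The exponent -1 on θ**2 + 2*θ + 1 was incorrectly written as -2: the term θ*(θ + 2)/(θ**2 + 2*θ + 1) was incorrectly written as θ*(θ + 2)/(θ**2 + 2*θ + 1)**2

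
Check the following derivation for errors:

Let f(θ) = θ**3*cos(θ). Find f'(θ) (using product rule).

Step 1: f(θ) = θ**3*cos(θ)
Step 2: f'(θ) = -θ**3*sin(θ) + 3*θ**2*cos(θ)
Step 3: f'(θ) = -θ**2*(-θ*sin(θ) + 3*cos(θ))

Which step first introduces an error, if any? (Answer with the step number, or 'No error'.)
Step 3

Step 3 is incorrect due to a sign flip.
The step shows: -θ**2*(-θ*sin(θ) + 3*cos(θ))
The correct value should be: θ**2*(-θ*sin(θ) + 3*cos(θ))

Explanation: The sign of the whole expression was flipped: the term θ**2*(-θ*sin(θ) + 3*cos(θ)) was incorrectly written as -θ**2*(-θ*sin(θ) + 3*cos(θ))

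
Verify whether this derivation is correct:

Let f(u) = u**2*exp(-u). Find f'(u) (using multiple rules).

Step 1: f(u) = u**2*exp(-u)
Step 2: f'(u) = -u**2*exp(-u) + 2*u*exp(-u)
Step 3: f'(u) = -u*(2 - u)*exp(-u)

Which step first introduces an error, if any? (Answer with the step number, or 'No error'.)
Step 3

Step 3 is incorrect due to a sign flip.
The step shows: -u*(2 - u)*exp(-u)
The correct value should be: u*(2 - u)*exp(-u)

Explanation: The sign of the whole expression was flipped: the term u*(2 - u)*exp(-u) was incorrectly written as -u*(2 - u)*exp(-u)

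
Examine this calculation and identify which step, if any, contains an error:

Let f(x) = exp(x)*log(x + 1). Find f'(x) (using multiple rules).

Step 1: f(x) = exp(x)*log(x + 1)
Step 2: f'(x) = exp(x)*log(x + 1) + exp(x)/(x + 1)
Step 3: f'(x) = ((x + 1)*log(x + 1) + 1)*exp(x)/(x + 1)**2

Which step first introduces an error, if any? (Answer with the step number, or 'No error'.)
Step 3

Step 3 is incorrect due to a wrong exponent.
The step shows: ((x + 1)*log(x + 1) + 1)*exp(x)/(x + 1)**2
The correct value should be: ((x + 1)*log(x + 1) + 1)*exp(x)/(x + 1)

Explanation: The exponent -1 on x + 1 was incorrectly written as -2: the term ((x + 1)*log(x + 1) + 1)*exp(x)/(x + 1) was incorrectly written as ((x + 1)*log(x + 1) + 1)*exp(x)/(x + 1)**2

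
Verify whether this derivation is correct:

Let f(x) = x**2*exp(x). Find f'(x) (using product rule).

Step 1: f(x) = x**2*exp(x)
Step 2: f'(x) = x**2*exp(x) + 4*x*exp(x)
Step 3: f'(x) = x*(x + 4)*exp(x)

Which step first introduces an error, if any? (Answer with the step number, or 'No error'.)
Step 2

Step 2 is incorrect due to a wrong coefficient.
The step shows: x**2*exp(x) + 4*x*exp(x)
The correct value should be: x**2*exp(x) + 2*x*exp(x)

Explanation: The coefficient 2 was incorrectly written as 4: the term 2*x*exp(x) was incorrectly written as 4*x*exp(x)
The later steps are derived from this incorrect expression, so the error originates in Step 2.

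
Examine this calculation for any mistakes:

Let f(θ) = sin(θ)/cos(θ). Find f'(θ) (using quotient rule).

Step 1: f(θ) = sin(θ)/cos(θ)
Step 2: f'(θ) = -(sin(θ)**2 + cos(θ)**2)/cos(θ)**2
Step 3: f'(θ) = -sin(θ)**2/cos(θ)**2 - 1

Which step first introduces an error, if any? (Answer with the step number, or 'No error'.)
Step 2

Step 2 is incorrect due to a sign flip.
The step shows: -(sin(θ)**2 + cos(θ)**2)/cos(θ)**2
The correct value should be: (sin(θ)**2 + cos(θ)**2)/cos(θ)**2

Explanation: The sign of the whole expression was flipped: the term (sin(θ)**2 + cos(θ)**2)/cos(θ)**2 was incorrectly written as -(sin(θ)**2 + cos(θ)**2)/cos(θ)**2
The later steps are derived from this incorrect expression, so the error originates in Step 2.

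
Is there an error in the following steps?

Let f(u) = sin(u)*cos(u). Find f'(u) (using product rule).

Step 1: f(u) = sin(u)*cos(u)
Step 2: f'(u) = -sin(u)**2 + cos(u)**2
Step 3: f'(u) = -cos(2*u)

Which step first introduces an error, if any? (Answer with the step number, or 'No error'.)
Step 3

Step 3 is incorrect due to a sign flip.
The step shows: -cos(2*u)
The correct value should be: cos(2*u)

Explanation: The sign of the whole expression was flipped: the term cos(2*u) was incorrectly written as -cos(2*u)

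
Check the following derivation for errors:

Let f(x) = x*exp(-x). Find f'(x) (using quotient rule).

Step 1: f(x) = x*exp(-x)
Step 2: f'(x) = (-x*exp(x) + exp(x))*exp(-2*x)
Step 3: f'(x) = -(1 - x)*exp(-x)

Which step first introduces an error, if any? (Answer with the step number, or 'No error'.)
Step 3

Step 3 is incorrect due to a sign flip.
The step shows: -(1 - x)*exp(-x)
The correct value should be: (1 - x)*exp(-x)

Explanation: The sign of the whole expression was flipped: the term (1 - x)*exp(-x) was incorrectly written as -(1 - x)*exp(-x)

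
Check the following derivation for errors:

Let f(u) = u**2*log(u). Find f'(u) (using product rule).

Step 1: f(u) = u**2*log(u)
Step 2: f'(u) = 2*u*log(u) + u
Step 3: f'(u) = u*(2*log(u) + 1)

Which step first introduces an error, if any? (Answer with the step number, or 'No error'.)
No error

All steps in this derivation are correct.
The final answer f'(u) = u*(2*log(u) + 1) is valid.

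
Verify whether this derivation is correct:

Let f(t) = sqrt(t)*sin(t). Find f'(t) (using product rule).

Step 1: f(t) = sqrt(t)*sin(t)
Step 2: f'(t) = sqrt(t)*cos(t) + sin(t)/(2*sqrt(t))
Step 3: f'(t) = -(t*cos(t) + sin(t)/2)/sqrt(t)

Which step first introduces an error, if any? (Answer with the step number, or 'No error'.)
Step 3

Step 3 is incorrect due to a sign flip.
The step shows: -(t*cos(t) + sin(t)/2)/sqrt(t)
The correct value should be: (t*cos(t) + sin(t)/2)/sqrt(t)

Explanation: The sign of the whole expression was flipped: the term (t*cos(t) + sin(t)/2)/sqrt(t) was incorrectly written as -(t*cos(t) + sin(t)/2)/sqrt(t)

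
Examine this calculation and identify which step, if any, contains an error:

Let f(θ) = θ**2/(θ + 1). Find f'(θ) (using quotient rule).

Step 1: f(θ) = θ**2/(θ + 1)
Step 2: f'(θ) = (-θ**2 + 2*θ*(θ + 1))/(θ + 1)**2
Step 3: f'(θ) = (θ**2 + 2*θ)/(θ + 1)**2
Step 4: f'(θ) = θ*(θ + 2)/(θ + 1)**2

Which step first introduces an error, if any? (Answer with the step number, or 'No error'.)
No error

All steps in this derivation are correct.
The final answer f'(θ) = θ*(θ + 2)/(θ + 1)**2 is valid.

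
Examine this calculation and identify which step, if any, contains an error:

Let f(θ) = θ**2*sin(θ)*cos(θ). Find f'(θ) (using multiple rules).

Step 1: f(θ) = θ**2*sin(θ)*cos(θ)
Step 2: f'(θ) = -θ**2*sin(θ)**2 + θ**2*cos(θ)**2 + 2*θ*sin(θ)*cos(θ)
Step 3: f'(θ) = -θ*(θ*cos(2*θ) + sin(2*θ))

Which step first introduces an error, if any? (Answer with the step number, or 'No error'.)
Step 3

Step 3 is incorrect due to a sign flip.
The step shows: -θ*(θ*cos(2*θ) + sin(2*θ))
The correct value should be: θ*(θ*cos(2*θ) + sin(2*θ))

Explanation: The sign of the whole expression was flipped: the term θ*(θ*cos(2*θ) + sin(2*θ)) was incorrectly written as -θ*(θ*cos(2*θ) + sin(2*θ))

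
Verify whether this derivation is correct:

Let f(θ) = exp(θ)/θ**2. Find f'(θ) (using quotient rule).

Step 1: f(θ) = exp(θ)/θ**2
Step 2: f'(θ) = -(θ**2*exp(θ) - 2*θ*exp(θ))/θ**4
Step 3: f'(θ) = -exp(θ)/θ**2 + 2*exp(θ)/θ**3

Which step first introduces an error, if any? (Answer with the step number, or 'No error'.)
Step 2

Step 2 is incorrect due to a sign flip.
The step shows: -(θ**2*exp(θ) - 2*θ*exp(θ))/θ**4
The correct value should be: (θ**2*exp(θ) - 2*θ*exp(θ))/θ**4

Explanation: The sign of the whole expression was flipped: the term (θ**2*exp(θ) - 2*θ*exp(θ))/θ**4 was incorrectly written as -(θ**2*exp(θ) - 2*θ*exp(θ))/θ**4
The later steps are derived from this incorrect expression, so the error originates in Step 2.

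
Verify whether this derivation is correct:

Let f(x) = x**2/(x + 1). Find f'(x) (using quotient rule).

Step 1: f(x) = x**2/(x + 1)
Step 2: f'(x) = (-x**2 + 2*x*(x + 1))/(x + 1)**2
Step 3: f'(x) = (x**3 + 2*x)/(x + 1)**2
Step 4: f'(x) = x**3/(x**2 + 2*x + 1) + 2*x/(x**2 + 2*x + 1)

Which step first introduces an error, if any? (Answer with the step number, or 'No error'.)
Step 3

Step 3 is incorrect due to a wrong exponent.
The step shows: (x**3 + 2*x)/(x + 1)**2
The correct value should be: (x**2 + 2*x)/(x + 1)**2

Explanation: The exponent 2 on x was incorrectly written as 3: the term (x**2 + 2*x)/(x + 1)**2 was incorrectly written as (x**3 + 2*x)/(x + 1)**2
The later steps are derived from this incorrect expression, so the error originates in Step 3.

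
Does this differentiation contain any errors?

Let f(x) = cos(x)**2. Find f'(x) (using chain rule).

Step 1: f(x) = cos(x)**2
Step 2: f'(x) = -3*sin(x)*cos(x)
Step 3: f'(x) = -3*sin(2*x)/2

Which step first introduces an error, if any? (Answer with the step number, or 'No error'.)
Step 2

Step 2 is incorrect due to a wrong coefficient.
The step shows: -3*sin(x)*cos(x)
The correct value should be: -2*sin(x)*cos(x)

Explanation: The coefficient -2 was incorrectly written as -3: the term -2*sin(x)*cos(x) was incorrectly written as -3*sin(x)*cos(x)
The later steps are derived from this incorrect expression, so the error originates in Step 2.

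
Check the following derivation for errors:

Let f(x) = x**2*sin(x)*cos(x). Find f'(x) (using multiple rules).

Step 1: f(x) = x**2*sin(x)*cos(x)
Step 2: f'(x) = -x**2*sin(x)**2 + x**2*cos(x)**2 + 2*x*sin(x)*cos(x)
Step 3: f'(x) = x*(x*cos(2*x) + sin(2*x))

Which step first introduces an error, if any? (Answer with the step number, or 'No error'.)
No error

All steps in this derivation are correct.
The final answer f'(x) = x*(x*cos(2*x) + sin(2*x)) is valid.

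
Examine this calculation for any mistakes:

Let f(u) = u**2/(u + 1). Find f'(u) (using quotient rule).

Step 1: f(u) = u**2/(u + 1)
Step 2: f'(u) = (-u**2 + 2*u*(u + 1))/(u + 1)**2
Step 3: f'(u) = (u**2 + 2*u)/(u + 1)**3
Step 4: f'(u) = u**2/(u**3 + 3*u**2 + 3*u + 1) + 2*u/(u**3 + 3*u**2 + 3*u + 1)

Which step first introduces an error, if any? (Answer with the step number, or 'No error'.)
Step 3

Step 3 is incorrect due to a wrong exponent.
The step shows: (u**2 + 2*u)/(u + 1)**3
The correct value should be: (u**2 + 2*u)/(u + 1)**2

Explanation: The exponent -2 on u + 1 was incorrectly written as -3: the term (u**2 + 2*u)/(u + 1)**2 was incorrectly written as (u**2 + 2*u)/(u + 1)**3
The later steps are derived from this incorrect expression, so the error originates in Step 3.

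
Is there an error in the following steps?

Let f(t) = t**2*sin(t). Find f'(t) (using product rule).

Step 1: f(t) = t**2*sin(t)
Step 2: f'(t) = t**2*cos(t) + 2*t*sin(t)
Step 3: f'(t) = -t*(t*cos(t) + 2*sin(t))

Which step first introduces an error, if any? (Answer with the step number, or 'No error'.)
Step 3

Step 3 is incorrect due to a sign flip.
The step shows: -t*(t*cos(t) + 2*sin(t))
The correct value should be: t*(t*cos(t) + 2*sin(t))

Explanation: The sign of the whole expression was flipped: the term t*(t*cos(t) + 2*sin(t)) was incorrectly written as -t*(t*cos(t) + 2*sin(t))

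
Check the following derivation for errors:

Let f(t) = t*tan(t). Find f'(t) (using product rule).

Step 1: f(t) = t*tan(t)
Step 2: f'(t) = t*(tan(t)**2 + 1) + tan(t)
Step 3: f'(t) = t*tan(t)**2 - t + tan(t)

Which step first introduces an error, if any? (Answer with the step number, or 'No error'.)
Step 3

Step 3 is incorrect due to a sign flip.
The step shows: t*tan(t)**2 - t + tan(t)
The correct value should be: t*tan(t)**2 + t + tan(t)

Explanation: The sign of one term was flipped: the term t was incorrectly written as -t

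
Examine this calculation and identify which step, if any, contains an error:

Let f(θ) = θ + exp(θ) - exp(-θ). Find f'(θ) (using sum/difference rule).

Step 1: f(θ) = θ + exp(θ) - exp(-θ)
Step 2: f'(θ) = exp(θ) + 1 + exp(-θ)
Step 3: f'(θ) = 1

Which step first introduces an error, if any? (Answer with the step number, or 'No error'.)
Step 3

Step 3 is incorrect due to a dropped term.
The step shows: 1
The correct value should be: 2*cosh(θ) + 1

Explanation: A term was dropped: the term 2*cosh(θ) was incorrectly omitted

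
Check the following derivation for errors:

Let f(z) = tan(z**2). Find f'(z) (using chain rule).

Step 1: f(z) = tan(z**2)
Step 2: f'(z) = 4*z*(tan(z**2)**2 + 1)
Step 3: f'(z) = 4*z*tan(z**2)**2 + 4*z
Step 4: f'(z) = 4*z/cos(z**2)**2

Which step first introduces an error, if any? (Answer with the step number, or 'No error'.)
Step 2

Step 2 is incorrect due to a wrong coefficient.
The step shows: 4*z*(tan(z**2)**2 + 1)
The correct value should be: 2*z*(tan(z**2)**2 + 1)

Explanation: The coefficient 2 was incorrectly written as 4: the term 2*z*(tan(z**2)**2 + 1) was incorrectly written as 4*z*(tan(z**2)**2 + 1)
The later steps are derived from this incorrect expression, so the error originates in Step 2.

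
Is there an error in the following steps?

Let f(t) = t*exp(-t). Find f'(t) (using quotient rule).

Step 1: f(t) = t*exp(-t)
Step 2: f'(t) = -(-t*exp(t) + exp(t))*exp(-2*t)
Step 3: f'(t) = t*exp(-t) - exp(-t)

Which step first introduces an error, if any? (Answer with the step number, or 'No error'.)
Step 2

Step 2 is incorrect due to a sign flip.
The step shows: -(-t*exp(t) + exp(t))*exp(-2*t)
The correct value should be: (-t*exp(t) + exp(t))*exp(-2*t)

Explanation: The sign of the whole expression was flipped: the term (-t*exp(t) + exp(t))*exp(-2*t) was incorrectly written as -(-t*exp(t) + exp(t))*exp(-2*t)
The later steps are derived from this incorrect expression, so the error originates in Step 2.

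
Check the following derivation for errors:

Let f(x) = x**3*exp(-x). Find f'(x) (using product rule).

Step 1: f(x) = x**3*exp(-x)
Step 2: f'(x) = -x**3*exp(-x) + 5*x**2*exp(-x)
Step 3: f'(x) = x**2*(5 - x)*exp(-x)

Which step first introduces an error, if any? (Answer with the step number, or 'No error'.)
Step 2

Step 2 is incorrect due to a wrong coefficient.
The step shows: -x**3*exp(-x) + 5*x**2*exp(-x)
The correct value should be: -x**3*exp(-x) + 3*x**2*exp(-x)

Explanation: The coefficient 3 was incorrectly written as 5: the term 3*x**2*exp(-x) was incorrectly written as 5*x**2*exp(-x)
The later steps are derived from this incorrect expression, so the error originates in Step 2.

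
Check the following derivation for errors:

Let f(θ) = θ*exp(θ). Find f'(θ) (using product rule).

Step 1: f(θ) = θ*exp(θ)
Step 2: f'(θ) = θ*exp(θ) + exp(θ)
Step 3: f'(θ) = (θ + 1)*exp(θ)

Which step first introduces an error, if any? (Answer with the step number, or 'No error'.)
No error

All steps in this derivation are correct.
The final answer f'(θ) = (θ + 1)*exp(θ) is valid.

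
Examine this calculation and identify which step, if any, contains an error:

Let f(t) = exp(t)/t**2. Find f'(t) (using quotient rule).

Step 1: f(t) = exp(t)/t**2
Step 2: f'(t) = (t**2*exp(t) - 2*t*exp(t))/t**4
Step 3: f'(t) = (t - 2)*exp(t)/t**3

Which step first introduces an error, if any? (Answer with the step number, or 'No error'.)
No error

All steps in this derivation are correct.
The final answer f'(t) = (t - 2)*exp(t)/t**3 is valid.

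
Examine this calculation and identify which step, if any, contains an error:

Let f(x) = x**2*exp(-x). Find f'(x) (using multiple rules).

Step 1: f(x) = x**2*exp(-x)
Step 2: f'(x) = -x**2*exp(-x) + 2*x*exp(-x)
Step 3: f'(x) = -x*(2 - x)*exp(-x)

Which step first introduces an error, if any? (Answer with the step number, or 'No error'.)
Step 3

Step 3 is incorrect due to a sign flip.
The step shows: -x*(2 - x)*exp(-x)
The correct value should be: x*(2 - x)*exp(-x)

Explanation: The sign of the whole expression was flipped: the term x*(2 - x)*exp(-x) was incorrectly written as -x*(2 - x)*exp(-x)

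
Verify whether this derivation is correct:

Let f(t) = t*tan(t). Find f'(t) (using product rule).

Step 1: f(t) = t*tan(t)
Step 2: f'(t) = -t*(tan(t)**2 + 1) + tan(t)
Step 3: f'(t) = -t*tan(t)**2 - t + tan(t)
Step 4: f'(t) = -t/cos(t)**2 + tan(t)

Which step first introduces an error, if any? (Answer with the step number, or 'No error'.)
Step 2

Step 2 is incorrect due to a sign flip.
The step shows: -t*(tan(t)**2 + 1) + tan(t)
The correct value should be: t*(tan(t)**2 + 1) + tan(t)

Explanation: The sign of one term was flipped: the term t*(tan(t)**2 + 1) was incorrectly written as -t*(tan(t)**2 + 1)
The later steps are derived from this incorrect expression, so the error originates in Step 2.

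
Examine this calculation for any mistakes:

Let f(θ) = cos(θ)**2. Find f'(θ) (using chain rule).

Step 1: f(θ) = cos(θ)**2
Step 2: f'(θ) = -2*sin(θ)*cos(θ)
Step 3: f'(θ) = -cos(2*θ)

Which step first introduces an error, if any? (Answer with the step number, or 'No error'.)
Step 3

Step 3 is incorrect due to a wrong trig function.
The step shows: -cos(2*θ)
The correct value should be: -sin(2*θ)

Explanation: sin(2*θ) was incorrectly written as cos(2*θ): the term -sin(2*θ) was incorrectly written as -cos(2*θ)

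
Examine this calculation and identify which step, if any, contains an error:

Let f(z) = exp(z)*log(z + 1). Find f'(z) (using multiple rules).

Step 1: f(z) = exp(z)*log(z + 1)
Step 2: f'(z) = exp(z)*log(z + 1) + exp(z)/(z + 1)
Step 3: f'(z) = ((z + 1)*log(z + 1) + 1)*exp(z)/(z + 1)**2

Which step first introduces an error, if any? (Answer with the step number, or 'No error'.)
Step 3

Step 3 is incorrect due to a wrong exponent.
The step shows: ((z + 1)*log(z + 1) + 1)*exp(z)/(z + 1)**2
The correct value should be: ((z + 1)*log(z + 1) + 1)*exp(z)/(z + 1)

Explanation: The exponent -1 on z + 1 was incorrectly written as -2: the term ((z + 1)*log(z + 1) + 1)*exp(z)/(z + 1) was incorrectly written as ((z + 1)*log(z + 1) + 1)*exp(z)/(z + 1)**2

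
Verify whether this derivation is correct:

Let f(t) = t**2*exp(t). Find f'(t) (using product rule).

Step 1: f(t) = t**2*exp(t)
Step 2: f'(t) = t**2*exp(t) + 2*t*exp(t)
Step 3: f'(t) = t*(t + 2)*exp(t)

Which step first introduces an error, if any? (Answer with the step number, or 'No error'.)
No error

All steps in this derivation are correct.
The final answer f'(t) = t*(t + 2)*exp(t) is valid.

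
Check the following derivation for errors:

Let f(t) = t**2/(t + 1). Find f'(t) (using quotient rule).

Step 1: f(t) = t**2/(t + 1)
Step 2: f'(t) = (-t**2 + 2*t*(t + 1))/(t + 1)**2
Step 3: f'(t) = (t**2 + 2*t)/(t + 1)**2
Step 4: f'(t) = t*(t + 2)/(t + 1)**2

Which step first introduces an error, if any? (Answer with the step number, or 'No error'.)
No error

All steps in this derivation are correct.
The final answer f'(t) = t*(t + 2)/(t + 1)**2 is valid.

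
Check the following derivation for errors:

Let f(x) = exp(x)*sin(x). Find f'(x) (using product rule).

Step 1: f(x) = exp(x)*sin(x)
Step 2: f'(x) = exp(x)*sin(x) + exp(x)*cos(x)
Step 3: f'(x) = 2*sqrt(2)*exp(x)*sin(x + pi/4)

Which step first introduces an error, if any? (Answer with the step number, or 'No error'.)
Step 3

Step 3 is incorrect due to a wrong exponent.
The step shows: 2*sqrt(2)*exp(x)*sin(x + pi/4)
The correct value should be: sqrt(2)*exp(x)*sin(x + pi/4)

Explanation: The exponent 1/2 on 2 was incorrectly written as 3/2: the term sqrt(2)*exp(x)*sin(x + pi/4) was incorrectly written as 2*sqrt(2)*exp(x)*sin(x + pi/4)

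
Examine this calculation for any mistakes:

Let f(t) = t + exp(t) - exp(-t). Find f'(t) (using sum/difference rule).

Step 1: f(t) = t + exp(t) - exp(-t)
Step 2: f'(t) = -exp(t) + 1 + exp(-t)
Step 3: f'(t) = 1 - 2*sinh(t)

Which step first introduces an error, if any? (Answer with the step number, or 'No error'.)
Step 2

Step 2 is incorrect due to a sign flip.
The step shows: -exp(t) + 1 + exp(-t)
The correct value should be: exp(t) + 1 + exp(-t)

Explanation: The sign of one term was flipped: the term exp(t) was incorrectly written as -exp(t)
The later steps are derived from this incorrect expression, so the error originates in Step 2.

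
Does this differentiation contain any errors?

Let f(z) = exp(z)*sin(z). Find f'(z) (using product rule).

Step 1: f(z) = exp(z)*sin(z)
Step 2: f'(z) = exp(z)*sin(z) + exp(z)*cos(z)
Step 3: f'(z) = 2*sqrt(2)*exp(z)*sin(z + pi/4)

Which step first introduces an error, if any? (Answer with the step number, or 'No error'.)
Step 3

Step 3 is incorrect due to a wrong exponent.
The step shows: 2*sqrt(2)*exp(z)*sin(z + pi/4)
The correct value should be: sqrt(2)*exp(z)*sin(z + pi/4)

Explanation: The exponent 1/2 on 2 was incorrectly written as 3/2: the term sqrt(2)*exp(z)*sin(z + pi/4) was incorrectly written as 2*sqrt(2)*exp(z)*sin(z + pi/4)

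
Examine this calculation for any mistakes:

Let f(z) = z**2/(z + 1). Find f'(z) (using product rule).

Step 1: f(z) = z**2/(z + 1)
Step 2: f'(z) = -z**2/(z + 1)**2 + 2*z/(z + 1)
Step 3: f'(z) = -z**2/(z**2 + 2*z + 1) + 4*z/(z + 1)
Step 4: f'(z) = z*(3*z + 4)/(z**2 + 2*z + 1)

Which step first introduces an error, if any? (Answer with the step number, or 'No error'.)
Step 3

Step 3 is incorrect due to a wrong coefficient.
The step shows: -z**2/(z**2 + 2*z + 1) + 4*z/(z + 1)
The correct value should be: -z**2/(z**2 + 2*z + 1) + 2*z/(z + 1)

Explanation: The coefficient 2 was incorrectly written as 4: the term 2*z/(z + 1) was incorrectly written as 4*z/(z + 1)
The later steps are derived from this incorrect expression, so the error originates in Step 3.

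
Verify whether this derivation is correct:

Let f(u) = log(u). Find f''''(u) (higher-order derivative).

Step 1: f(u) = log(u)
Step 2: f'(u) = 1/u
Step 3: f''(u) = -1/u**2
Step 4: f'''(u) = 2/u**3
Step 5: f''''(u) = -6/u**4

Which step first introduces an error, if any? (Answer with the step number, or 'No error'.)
No error

All steps in this derivation are correct.
The final answer f''''(u) = -6/u**4 is valid.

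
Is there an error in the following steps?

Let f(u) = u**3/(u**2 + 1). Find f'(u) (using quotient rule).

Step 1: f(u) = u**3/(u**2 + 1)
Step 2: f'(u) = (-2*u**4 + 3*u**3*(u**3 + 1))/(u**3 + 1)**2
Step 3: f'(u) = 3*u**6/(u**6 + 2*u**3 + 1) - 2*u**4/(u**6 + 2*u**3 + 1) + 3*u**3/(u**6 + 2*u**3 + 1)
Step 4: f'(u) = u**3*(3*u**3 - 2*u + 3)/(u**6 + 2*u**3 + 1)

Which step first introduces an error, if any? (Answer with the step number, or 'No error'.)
Step 2

Step 2 is incorrect due to a wrong exponent.
The step shows: (-2*u**4 + 3*u**3*(u**3 + 1))/(u**3 + 1)**2
The correct value should be: (-2*u**4 + 3*u**2*(u**2 + 1))/(u**2 + 1)**2

Explanation: The exponent 2 on u was incorrectly written as 3: the term (-2*u**4 + 3*u**2*(u**2 + 1))/(u**2 + 1)**2 was incorrectly written as (-2*u**4 + 3*u**3*(u**3 + 1))/(u**3 + 1)**2
The later steps are derived from this incorrect expression, so the error originates in Step 2.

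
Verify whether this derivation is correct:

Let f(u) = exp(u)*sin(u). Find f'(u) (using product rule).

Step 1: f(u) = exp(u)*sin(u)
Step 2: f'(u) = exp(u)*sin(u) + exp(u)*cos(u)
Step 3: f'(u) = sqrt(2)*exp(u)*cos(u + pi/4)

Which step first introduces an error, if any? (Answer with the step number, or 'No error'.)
Step 3

Step 3 is incorrect due to a wrong trig function.
The step shows: sqrt(2)*exp(u)*cos(u + pi/4)
The correct value should be: sqrt(2)*exp(u)*sin(u + pi/4)

Explanation: sin(u + pi/4) was incorrectly written as cos(u + pi/4): the term sqrt(2)*exp(u)*sin(u + pi/4) was incorrectly written as sqrt(2)*exp(u)*cos(u + pi/4)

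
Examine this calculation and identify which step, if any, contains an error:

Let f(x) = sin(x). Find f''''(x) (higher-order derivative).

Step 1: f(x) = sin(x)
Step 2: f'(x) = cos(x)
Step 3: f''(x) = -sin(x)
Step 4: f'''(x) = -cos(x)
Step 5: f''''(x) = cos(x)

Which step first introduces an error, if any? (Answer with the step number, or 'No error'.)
Step 5

Step 5 is incorrect due to a wrong trig function.
The step shows: cos(x)
The correct value should be: sin(x)

Explanation: sin(x) was incorrectly written as cos(x): the term sin(x) was incorrectly written as cos(x)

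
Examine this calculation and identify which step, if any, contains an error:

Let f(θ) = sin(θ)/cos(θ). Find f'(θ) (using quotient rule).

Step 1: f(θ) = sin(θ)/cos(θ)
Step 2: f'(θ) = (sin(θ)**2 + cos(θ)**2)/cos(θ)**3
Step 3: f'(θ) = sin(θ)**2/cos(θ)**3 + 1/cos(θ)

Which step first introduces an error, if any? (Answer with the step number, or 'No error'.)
Step 2

Step 2 is incorrect due to a wrong exponent.
The step shows: (sin(θ)**2 + cos(θ)**2)/cos(θ)**3
The correct value should be: (sin(θ)**2 + cos(θ)**2)/cos(θ)**2

Explanation: The exponent -2 on cos(θ) was incorrectly written as -3: the term (sin(θ)**2 + cos(θ)**2)/cos(θ)**2 was incorrectly written as (sin(θ)**2 + cos(θ)**2)/cos(θ)**3
The later steps are derived from this incorrect expression, so the error originates in Step 2.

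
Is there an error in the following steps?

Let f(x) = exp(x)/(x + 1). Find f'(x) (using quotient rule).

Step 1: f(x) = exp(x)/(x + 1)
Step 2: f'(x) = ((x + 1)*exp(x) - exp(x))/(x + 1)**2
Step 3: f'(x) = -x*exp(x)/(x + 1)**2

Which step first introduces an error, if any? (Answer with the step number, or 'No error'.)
Step 3

Step 3 is incorrect due to a sign flip.
The step shows: -x*exp(x)/(x + 1)**2
The correct value should be: x*exp(x)/(x + 1)**2

Explanation: The sign of the whole expression was flipped: the term x*exp(x)/(x + 1)**2 was incorrectly written as -x*exp(x)/(x + 1)**2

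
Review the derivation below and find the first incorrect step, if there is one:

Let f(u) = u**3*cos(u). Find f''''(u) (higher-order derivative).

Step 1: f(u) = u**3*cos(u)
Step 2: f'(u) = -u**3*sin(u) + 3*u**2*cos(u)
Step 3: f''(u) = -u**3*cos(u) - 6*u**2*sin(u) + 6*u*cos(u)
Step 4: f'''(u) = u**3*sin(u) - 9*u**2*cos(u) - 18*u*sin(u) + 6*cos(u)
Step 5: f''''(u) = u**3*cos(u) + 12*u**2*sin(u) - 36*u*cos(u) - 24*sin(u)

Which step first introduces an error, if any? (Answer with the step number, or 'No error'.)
No error

All steps in this derivation are correct.
The final answer f''''(u) = u**3*cos(u) + 12*u**2*sin(u) - 36*u*cos(u) - 24*sin(u) is valid.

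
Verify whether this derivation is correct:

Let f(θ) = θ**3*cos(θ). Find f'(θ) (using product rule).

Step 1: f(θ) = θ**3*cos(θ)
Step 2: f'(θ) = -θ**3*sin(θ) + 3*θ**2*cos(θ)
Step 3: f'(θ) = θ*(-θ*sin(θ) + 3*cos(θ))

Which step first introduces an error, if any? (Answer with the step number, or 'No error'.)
Step 3

Step 3 is incorrect due to a wrong exponent.
The step shows: θ*(-θ*sin(θ) + 3*cos(θ))
The correct value should be: θ**2*(-θ*sin(θ) + 3*cos(θ))

Explanation: The exponent 2 on θ was incorrectly written as 1: the term θ**2*(-θ*sin(θ) + 3*cos(θ)) was incorrectly written as θ*(-θ*sin(θ) + 3*cos(θ))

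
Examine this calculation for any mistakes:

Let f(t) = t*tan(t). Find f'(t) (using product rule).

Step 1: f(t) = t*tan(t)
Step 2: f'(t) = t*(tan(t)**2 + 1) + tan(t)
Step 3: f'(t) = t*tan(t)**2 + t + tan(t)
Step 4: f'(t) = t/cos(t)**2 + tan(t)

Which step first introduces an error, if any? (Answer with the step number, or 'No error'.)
No error

All steps in this derivation are correct.
The final answer f'(t) = t/cos(t)**2 + tan(t) is valid.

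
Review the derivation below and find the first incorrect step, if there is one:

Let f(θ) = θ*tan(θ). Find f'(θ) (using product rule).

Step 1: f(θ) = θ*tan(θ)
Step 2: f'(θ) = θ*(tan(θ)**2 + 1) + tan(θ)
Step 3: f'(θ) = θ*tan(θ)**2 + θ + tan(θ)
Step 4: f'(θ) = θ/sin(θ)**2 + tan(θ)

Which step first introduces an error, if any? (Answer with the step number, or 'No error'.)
Step 4

Step 4 is incorrect due to a wrong trig function.
The step shows: θ/sin(θ)**2 + tan(θ)
The correct value should be: θ/cos(θ)**2 + tan(θ)

Explanation: cos(θ) was incorrectly written as sin(θ): the term θ/cos(θ)**2 was incorrectly written as θ/sin(θ)**2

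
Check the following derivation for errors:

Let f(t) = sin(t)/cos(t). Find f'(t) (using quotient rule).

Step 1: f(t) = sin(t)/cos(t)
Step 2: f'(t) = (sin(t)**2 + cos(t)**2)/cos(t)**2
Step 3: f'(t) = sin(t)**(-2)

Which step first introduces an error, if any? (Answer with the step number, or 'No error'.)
Step 3

Step 3 is incorrect due to a wrong trig function.
The step shows: sin(t)**(-2)
The correct value should be: cos(t)**(-2)

Explanation: cos(t) was incorrectly written as sin(t): the term cos(t)**(-2) was incorrectly written as sin(t)**(-2)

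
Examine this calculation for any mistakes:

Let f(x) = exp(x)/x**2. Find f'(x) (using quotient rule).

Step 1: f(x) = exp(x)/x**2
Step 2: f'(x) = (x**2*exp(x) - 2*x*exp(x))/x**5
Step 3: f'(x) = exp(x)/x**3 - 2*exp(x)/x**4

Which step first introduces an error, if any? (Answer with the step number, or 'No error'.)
Step 2

Step 2 is incorrect due to a wrong exponent.
The step shows: (x**2*exp(x) - 2*x*exp(x))/x**5
The correct value should be: (x**2*exp(x) - 2*x*exp(x))/x**4

Explanation: The exponent -4 on x was incorrectly written as -5: the term (x**2*exp(x) - 2*x*exp(x))/x**4 was incorrectly written as (x**2*exp(x) - 2*x*exp(x))/x**5
The later steps are derived from this incorrect expression, so the error originates in Step 2.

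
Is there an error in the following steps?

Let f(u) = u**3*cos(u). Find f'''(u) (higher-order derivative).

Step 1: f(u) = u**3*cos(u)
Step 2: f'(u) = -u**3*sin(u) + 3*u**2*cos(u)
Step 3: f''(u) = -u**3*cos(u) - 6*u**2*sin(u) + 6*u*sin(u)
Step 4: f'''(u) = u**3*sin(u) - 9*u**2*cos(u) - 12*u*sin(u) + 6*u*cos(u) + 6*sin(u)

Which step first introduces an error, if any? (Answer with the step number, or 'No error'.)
Step 3

Step 3 is incorrect due to a wrong trig function.
The step shows: -u**3*cos(u) - 6*u**2*sin(u) + 6*u*sin(u)
The correct value should be: -u**3*cos(u) - 6*u**2*sin(u) + 6*u*cos(u)

Explanation: cos(u) was incorrectly written as sin(u): the term 6*u*cos(u) was incorrectly written as 6*u*sin(u)
The later steps are derived from this incorrect expression, so the error originates in Step 3.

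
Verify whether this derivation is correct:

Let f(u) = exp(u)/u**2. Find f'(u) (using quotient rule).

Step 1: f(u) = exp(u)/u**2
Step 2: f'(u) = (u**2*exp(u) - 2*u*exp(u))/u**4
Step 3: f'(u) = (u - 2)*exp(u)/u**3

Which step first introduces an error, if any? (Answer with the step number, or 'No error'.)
No error

All steps in this derivation are correct.
The final answer f'(u) = (u - 2)*exp(u)/u**3 is valid.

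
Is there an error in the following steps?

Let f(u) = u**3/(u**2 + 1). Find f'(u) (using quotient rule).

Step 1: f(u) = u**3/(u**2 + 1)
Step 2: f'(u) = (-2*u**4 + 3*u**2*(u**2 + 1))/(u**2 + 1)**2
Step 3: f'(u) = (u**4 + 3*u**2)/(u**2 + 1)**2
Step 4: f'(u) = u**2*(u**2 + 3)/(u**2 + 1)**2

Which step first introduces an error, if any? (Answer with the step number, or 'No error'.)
No error

All steps in this derivation are correct.
The final answer f'(u) = u**2*(u**2 + 3)/(u**2 + 1)**2 is valid.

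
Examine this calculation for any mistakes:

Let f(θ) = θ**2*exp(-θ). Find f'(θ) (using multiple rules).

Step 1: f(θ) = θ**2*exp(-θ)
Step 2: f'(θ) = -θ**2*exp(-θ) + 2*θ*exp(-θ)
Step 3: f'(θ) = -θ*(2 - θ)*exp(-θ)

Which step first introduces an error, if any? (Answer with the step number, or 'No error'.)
Step 3

Step 3 is incorrect due to a sign flip.
The step shows: -θ*(2 - θ)*exp(-θ)
The correct value should be: θ*(2 - θ)*exp(-θ)

Explanation: The sign of the whole expression was flipped: the term θ*(2 - θ)*exp(-θ) was incorrectly written as -θ*(2 - θ)*exp(-θ)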